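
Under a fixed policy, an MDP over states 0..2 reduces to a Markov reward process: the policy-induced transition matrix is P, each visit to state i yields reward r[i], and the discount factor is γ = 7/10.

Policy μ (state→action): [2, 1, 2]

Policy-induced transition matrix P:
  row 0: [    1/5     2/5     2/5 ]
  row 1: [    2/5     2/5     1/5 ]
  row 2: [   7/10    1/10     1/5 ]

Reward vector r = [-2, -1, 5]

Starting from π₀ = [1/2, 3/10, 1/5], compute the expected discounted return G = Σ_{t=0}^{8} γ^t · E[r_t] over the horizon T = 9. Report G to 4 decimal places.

G = 0.4022

t=0: π = [0.5000, 0.3000, 0.2000], E[r] = -0.3000, γ^t·E[r] = -0.300000, running G = -0.300000
t=1: π = [0.3600, 0.3400, 0.3000], E[r] = 0.4400, γ^t·E[r] = 0.308000, running G = 0.008000
t=2: π = [0.4180, 0.3100, 0.2720], E[r] = 0.2140, γ^t·E[r] = 0.104860, running G = 0.112860
t=3: π = [0.3980, 0.3184, 0.2836], E[r] = 0.3036, γ^t·E[r] = 0.104135, running G = 0.216995
t=4: π = [0.4055, 0.3149, 0.2796], E[r] = 0.2721, γ^t·E[r] = 0.065336, running G = 0.282331
t=5: π = [0.4028, 0.3161, 0.2811], E[r] = 0.2838, γ^t·E[r] = 0.047697, running G = 0.330028
t=6: π = [0.4038, 0.3157, 0.2806], E[r] = 0.2796, γ^t·E[r] = 0.032891, running G = 0.362919
t=7: π = [0.4034, 0.3158, 0.2808], E[r] = 0.2811, γ^t·E[r] = 0.023151, running G = 0.386070
t=8: π = [0.4035, 0.3158, 0.2807], E[r] = 0.2806, γ^t·E[r] = 0.016173, running G = 0.402243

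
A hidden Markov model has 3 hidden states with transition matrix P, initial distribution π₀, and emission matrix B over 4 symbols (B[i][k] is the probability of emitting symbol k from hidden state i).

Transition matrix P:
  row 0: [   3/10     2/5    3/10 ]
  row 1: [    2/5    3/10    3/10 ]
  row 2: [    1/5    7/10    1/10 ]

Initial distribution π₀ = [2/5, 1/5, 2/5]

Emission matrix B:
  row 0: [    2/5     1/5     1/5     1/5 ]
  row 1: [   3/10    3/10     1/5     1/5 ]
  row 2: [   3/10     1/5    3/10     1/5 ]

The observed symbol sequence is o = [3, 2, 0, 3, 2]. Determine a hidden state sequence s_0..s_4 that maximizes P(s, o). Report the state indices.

path = [2, 1, 0, 2, 1]

t=0: δ = [8.000e-02, 4.000e-02, 8.000e-02]  (obs o_0=3)
t=1: δ = [4.800e-03, 1.120e-02, 7.200e-03]  ψ = [0, 2, 0]  (obs o_1=2)
t=2: δ = [1.792e-03, 1.512e-03, 1.008e-03]  ψ = [1, 2, 1]  (obs o_2=0)
t=3: δ = [1.210e-04, 1.434e-04, 1.075e-04]  ψ = [1, 0, 0]  (obs o_3=3)
t=4: δ = [1.147e-05, 1.505e-05, 1.290e-05]  ψ = [1, 2, 1]  (obs o_4=2)
backtrack: best end state = 1; path = [2, 1, 0, 2, 1]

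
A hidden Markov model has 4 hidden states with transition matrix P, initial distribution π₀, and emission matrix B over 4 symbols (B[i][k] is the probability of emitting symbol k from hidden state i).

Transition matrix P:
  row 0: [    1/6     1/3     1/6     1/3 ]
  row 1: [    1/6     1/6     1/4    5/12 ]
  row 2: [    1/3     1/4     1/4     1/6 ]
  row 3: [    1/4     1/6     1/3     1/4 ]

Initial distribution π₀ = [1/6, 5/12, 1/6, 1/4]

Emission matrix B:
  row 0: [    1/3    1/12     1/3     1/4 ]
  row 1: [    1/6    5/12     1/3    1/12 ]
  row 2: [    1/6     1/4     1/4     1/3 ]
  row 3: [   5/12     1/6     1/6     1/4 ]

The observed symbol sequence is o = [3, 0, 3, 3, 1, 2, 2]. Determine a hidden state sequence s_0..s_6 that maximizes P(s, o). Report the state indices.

path = [3, 3, 2, 0, 1, 2, 0]

t=0: δ = [4.167e-02, 3.472e-02, 5.556e-02, 6.250e-02]  (obs o_0=3)
t=1: δ = [6.173e-03, 2.315e-03, 3.472e-03, 6.510e-03]  ψ = [2, 0, 3, 3]  (obs o_1=0)
t=2: δ = [4.069e-04, 1.715e-04, 7.234e-04, 5.144e-04]  ψ = [3, 0, 3, 0]  (obs o_2=3)
t=3: δ = [6.028e-05, 1.507e-05, 6.028e-05, 3.391e-05]  ψ = [2, 2, 2, 0]  (obs o_3=3)
t=4: δ = [1.674e-06, 8.372e-06, 3.768e-06, 3.349e-06]  ψ = [2, 0, 2, 0]  (obs o_4=1)
t=5: δ = [4.651e-07, 4.651e-07, 5.233e-07, 5.814e-07]  ψ = [1, 1, 1, 1]  (obs o_5=2)
t=6: δ = [5.814e-08, 5.168e-08, 4.845e-08, 3.230e-08]  ψ = [2, 0, 3, 1]  (obs o_6=2)
backtrack: best end state = 0; path = [3, 3, 2, 0, 1, 2, 0]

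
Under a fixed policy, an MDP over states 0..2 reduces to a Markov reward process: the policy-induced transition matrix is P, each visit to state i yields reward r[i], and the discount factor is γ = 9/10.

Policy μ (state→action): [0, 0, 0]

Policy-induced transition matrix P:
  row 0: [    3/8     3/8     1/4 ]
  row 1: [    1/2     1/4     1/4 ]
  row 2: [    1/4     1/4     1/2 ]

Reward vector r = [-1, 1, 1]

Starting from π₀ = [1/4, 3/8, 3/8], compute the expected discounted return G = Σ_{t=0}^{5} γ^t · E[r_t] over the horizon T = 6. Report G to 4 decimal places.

G = 1.4529

t=0: π = [0.2500, 0.3750, 0.3750], E[r] = 0.5000, γ^t·E[r] = 0.500000, running G = 0.500000
t=1: π = [0.3750, 0.2813, 0.3438], E[r] = 0.2500, γ^t·E[r] = 0.225000, running G = 0.725000
t=2: π = [0.3672, 0.2969, 0.3359], E[r] = 0.2656, γ^t·E[r] = 0.215156, running G = 0.940156
t=3: π = [0.3701, 0.2959, 0.3340], E[r] = 0.2598, γ^t·E[r] = 0.189369, running G = 1.129525
t=4: π = [0.3702, 0.2963, 0.3335], E[r] = 0.2595, γ^t·E[r] = 0.170272, running G = 1.299797
t=5: π = [0.3703, 0.2963, 0.3334], E[r] = 0.2593, γ^t·E[r] = 0.153119, running G = 1.452916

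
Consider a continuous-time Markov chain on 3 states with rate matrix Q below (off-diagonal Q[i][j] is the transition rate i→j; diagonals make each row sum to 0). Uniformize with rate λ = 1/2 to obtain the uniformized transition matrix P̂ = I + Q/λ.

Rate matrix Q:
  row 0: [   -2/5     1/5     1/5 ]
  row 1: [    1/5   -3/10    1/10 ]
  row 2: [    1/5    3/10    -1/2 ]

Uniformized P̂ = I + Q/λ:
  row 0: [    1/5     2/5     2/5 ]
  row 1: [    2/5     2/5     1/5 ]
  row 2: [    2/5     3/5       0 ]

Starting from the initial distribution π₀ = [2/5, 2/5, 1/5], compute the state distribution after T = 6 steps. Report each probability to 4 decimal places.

π = [0.3333, 0.4445, 0.2222]

t=0: π = [0.4000, 0.4000, 0.2000]
t=1: π = [0.3200, 0.4400, 0.2400]
t=2: π = [0.3360, 0.4480, 0.2160]
t=3: π = [0.3328, 0.4432, 0.2240]
t=4: π = [0.3334, 0.4448, 0.2218]
t=5: π = [0.3333, 0.4444, 0.2223]
t=6: π = [0.3333, 0.4445, 0.2222]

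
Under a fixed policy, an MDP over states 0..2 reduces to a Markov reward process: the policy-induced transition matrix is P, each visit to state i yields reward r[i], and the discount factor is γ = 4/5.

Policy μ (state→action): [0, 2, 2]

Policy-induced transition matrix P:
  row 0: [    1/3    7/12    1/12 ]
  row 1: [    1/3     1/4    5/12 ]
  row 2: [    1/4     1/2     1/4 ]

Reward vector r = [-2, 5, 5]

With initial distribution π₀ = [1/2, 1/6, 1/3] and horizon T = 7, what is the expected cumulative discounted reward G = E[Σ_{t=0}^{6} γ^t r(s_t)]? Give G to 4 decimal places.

t=0: π = [0.5000, 0.1667, 0.3333], E[r] = 1.5000, γ^t·E[r] = 1.500000, running G = 1.500000
t=1: π = [0.3056, 0.5000, 0.1944], E[r] = 2.8611, γ^t·E[r] = 2.288889, running G = 3.788889
t=2: π = [0.3171, 0.4005, 0.2824], E[r] = 2.7801, γ^t·E[r] = 1.779259, running G = 5.568148
t=3: π = [0.3098, 0.4263, 0.2639], E[r] = 2.8314, γ^t·E[r] = 1.449679, running G = 7.017827
t=4: π = [0.3113, 0.4192, 0.2694], E[r] = 2.8206, γ^t·E[r] = 1.155319, running G = 8.173146
t=5: π = [0.3109, 0.4211, 0.2680], E[r] = 2.8238, γ^t·E[r] = 0.925312, running G = 9.098458
t=6: π = [0.3110, 0.4206, 0.2684], E[r] = 2.8230, γ^t·E[r] = 0.740030, running G = 9.838487

G = 9.8385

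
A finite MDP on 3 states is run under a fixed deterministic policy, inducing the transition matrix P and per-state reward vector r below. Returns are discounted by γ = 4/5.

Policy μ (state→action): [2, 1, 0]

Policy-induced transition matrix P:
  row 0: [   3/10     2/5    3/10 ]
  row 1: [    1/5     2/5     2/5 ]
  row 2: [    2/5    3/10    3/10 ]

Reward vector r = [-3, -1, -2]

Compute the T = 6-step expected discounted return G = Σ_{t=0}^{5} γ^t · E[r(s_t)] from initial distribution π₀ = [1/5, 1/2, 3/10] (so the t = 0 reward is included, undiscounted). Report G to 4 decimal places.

t=0: π = [0.2000, 0.5000, 0.3000], E[r] = -1.7000, γ^t·E[r] = -1.700000, running G = -1.700000
t=1: π = [0.2800, 0.3700, 0.3500], E[r] = -1.9100, γ^t·E[r] = -1.528000, running G = -3.228000
t=2: π = [0.2980, 0.3650, 0.3370], E[r] = -1.9330, γ^t·E[r] = -1.237120, running G = -4.465120
t=3: π = [0.2972, 0.3663, 0.3365], E[r] = -1.9309, γ^t·E[r] = -0.988621, running G = -5.453741
t=4: π = [0.2970, 0.3664, 0.3366], E[r] = -1.9307, γ^t·E[r] = -0.790802, running G = -6.244543
t=5: π = [0.2970, 0.3663, 0.3366], E[r] = -1.9307, γ^t·E[r] = -0.632649, running G = -6.877192

G = -6.8772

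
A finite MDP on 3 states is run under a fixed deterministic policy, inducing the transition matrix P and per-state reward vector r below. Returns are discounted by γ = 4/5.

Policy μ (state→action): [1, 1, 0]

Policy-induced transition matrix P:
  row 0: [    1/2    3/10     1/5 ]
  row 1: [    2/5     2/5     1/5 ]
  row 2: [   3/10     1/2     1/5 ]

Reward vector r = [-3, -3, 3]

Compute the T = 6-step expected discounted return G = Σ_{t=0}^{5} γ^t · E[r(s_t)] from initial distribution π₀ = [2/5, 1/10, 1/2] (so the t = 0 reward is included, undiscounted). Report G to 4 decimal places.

t=0: π = [0.4000, 0.1000, 0.5000], E[r] = 0.0000, γ^t·E[r] = 0.000000, running G = 0.000000
t=1: π = [0.3900, 0.4100, 0.2000], E[r] = -1.8000, γ^t·E[r] = -1.440000, running G = -1.440000
t=2: π = [0.4190, 0.3810, 0.2000], E[r] = -1.8000, γ^t·E[r] = -1.152000, running G = -2.592000
t=3: π = [0.4219, 0.3781, 0.2000], E[r] = -1.8000, γ^t·E[r] = -0.921600, running G = -3.513600
t=4: π = [0.4222, 0.3778, 0.2000], E[r] = -1.8000, γ^t·E[r] = -0.737280, running G = -4.250880
t=5: π = [0.4222, 0.3778, 0.2000], E[r] = -1.8000, γ^t·E[r] = -0.589824, running G = -4.840704

G = -4.8407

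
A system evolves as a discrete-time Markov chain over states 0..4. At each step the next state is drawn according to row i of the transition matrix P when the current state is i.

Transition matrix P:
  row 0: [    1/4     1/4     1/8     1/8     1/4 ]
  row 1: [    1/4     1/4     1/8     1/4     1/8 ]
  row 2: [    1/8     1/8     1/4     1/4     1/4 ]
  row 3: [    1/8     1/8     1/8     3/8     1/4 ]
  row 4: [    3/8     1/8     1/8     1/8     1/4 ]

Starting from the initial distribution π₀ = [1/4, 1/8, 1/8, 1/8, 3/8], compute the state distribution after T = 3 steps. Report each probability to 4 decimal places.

π = [0.2344, 0.1772, 0.1428, 0.2180, 0.2275]

t=0: π = [0.2500, 0.1250, 0.1250, 0.1250, 0.3750]
t=1: π = [0.2656, 0.1719, 0.1406, 0.1875, 0.2344]
t=2: π = [0.2383, 0.1797, 0.1426, 0.2109, 0.2285]
t=3: π = [0.2344, 0.1772, 0.1428, 0.2180, 0.2275]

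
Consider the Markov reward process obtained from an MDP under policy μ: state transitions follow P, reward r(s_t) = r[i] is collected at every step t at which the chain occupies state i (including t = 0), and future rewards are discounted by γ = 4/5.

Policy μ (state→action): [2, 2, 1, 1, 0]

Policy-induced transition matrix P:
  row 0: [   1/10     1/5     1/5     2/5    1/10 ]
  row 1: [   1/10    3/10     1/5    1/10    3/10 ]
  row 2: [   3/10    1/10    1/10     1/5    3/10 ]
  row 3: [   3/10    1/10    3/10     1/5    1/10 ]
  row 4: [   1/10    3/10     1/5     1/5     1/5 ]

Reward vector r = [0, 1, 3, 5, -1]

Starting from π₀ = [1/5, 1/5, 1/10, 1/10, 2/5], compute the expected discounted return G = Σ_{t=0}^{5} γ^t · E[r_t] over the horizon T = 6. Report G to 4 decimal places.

t=0: π = [0.2000, 0.2000, 0.1000, 0.1000, 0.4000], E[r] = 0.6000, γ^t·E[r] = 0.600000, running G = 0.600000
t=1: π = [0.1400, 0.2400, 0.2000, 0.2200, 0.2000], E[r] = 1.7400, γ^t·E[r] = 1.392000, running G = 1.992000
t=2: π = [0.1840, 0.2020, 0.2020, 0.2040, 0.2080], E[r] = 1.6200, γ^t·E[r] = 1.036800, running G = 3.028800
t=3: π = [0.1812, 0.2004, 0.2002, 0.2166, 0.2016], E[r] = 1.6824, γ^t·E[r] = 0.861389, running G = 3.890189
t=4: π = [0.1834, 0.1985, 0.2016, 0.2162, 0.2003], E[r] = 1.6842, γ^t·E[r] = 0.689832, running G = 4.580021
t=5: π = [0.1836, 0.1981, 0.2015, 0.2168, 0.2001], E[r] = 1.6865, γ^t·E[r] = 0.552634, running G = 5.132654

G = 5.1327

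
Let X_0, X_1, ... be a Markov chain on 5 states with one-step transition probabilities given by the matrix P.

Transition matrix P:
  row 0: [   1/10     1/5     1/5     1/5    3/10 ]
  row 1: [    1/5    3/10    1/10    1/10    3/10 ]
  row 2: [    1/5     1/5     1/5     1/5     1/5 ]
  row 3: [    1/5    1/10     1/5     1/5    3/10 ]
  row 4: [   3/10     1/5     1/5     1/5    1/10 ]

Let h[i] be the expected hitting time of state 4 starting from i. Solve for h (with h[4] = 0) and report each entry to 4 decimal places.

h = [3.5458, 3.5060, 3.9004, 3.5498, 0.0000]

First-step conditioning: h[4] = 0; for i ≠ 4, h[i] = 1 + Σ_k P[i][k]·h[k].
  h[0] = 1 + 1/10·h[0] + 1/5·h[1] + 1/5·h[2] + 1/5·h[3]
  h[1] = 1 + 1/5·h[0] + 3/10·h[1] + 1/10·h[2] + 1/10·h[3]
  h[2] = 1 + 1/5·h[0] + 1/5·h[1] + 1/5·h[2] + 1/5·h[3]
  h[3] = 1 + 1/5·h[0] + 1/10·h[1] + 1/5·h[2] + 1/5·h[3]
Solving the 4×4 linear system over states ≠ 4 gives exactly h = [890/251, 880/251, 979/251, 891/251, 0] (h[4] = 0 is the target).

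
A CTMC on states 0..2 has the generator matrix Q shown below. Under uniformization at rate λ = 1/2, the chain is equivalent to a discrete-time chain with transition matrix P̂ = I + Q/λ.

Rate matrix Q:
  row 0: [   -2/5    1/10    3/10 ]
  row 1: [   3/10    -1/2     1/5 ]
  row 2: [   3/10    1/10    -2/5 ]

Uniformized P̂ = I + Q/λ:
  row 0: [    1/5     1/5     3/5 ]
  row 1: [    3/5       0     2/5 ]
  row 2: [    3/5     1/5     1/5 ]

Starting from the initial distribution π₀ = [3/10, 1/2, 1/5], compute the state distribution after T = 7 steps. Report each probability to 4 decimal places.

t=0: π = [0.3000, 0.5000, 0.2000]
t=1: π = [0.4800, 0.1000, 0.4200]
t=2: π = [0.4080, 0.1800, 0.4120]
t=3: π = [0.4368, 0.1640, 0.3992]
t=4: π = [0.4253, 0.1672, 0.4075]
t=5: π = [0.4299, 0.1666, 0.4036]
t=6: π = [0.4280, 0.1667, 0.4053]
t=7: π = [0.4288, 0.1667, 0.4046]

π = [0.4288, 0.1667, 0.4046]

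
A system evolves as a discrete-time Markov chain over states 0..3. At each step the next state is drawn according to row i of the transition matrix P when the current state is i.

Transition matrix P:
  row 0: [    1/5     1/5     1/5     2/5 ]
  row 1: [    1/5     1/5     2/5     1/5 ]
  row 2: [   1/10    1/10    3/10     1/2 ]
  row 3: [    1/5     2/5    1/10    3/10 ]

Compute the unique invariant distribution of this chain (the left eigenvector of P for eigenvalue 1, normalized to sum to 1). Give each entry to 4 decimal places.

Balance equations π_j = Σ_i π_i·P[i][j]:
  π_0 = 1/5·π_0 + 1/5·π_1 + 1/10·π_2 + 1/5·π_3
  π_1 = 1/5·π_0 + 1/5·π_1 + 1/10·π_2 + 2/5·π_3
  π_2 = 1/5·π_0 + 2/5·π_1 + 3/10·π_2 + 1/10·π_3
  normalize: π_0 + π_1 + π_2 + π_3 = 1
Solving the linear system gives exactly π = [31/176, 43/176, 21/88, 15/44].

π = [0.1761, 0.2443, 0.2386, 0.3409]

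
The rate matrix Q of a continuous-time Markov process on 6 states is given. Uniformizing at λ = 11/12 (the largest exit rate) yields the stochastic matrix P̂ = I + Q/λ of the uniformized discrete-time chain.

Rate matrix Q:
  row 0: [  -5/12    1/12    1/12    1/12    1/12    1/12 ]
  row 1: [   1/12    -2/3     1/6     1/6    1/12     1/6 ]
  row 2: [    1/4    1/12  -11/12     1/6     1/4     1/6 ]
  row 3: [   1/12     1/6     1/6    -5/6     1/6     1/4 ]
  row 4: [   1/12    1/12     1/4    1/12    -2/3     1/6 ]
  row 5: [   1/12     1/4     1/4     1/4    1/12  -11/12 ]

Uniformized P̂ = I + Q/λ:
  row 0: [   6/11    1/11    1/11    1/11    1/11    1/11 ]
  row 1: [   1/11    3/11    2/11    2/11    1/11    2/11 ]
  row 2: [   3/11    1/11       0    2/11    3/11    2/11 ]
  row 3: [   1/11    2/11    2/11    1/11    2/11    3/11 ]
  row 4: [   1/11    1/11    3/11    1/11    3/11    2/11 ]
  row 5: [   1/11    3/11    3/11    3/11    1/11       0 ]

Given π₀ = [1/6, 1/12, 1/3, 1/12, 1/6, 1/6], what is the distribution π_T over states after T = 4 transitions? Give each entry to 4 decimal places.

π = [0.2204, 0.1602, 0.1610, 0.1468, 0.1633, 0.1483]

t=0: π = [0.1667, 0.0833, 0.3333, 0.0833, 0.1667, 0.1667]
t=1: π = [0.2273, 0.1439, 0.1364, 0.1591, 0.1894, 0.1439]
t=2: π = [0.2190, 0.1577, 0.1667, 0.1426, 0.1646, 0.1494]
t=3: π = [0.2208, 0.1597, 0.1602, 0.1476, 0.1641, 0.1477]
t=4: π = [0.2204, 0.1602, 0.1610, 0.1468, 0.1633, 0.1483]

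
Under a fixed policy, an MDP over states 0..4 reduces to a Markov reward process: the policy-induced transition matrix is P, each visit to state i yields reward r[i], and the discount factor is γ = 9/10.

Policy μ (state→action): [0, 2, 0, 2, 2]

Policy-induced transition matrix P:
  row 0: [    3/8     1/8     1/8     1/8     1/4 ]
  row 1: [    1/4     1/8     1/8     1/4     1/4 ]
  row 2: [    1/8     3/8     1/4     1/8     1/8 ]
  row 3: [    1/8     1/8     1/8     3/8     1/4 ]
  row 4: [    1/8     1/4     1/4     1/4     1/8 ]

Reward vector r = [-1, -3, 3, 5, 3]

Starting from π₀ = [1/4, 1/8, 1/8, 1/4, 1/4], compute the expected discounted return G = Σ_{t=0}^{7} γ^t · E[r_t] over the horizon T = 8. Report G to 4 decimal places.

G = 8.8561

t=0: π = [0.2500, 0.1250, 0.1250, 0.2500, 0.2500], E[r] = 1.7500, γ^t·E[r] = 1.750000, running G = 1.750000
t=1: π = [0.2031, 0.1875, 0.1719, 0.2344, 0.2031], E[r] = 1.5313, γ^t·E[r] = 1.378125, running G = 3.128125
t=2: π = [0.1992, 0.1934, 0.1719, 0.2324, 0.2031], E[r] = 1.5078, γ^t·E[r] = 1.221328, running G = 4.349453
t=3: π = [0.1990, 0.1934, 0.1719, 0.2327, 0.2031], E[r] = 1.5093, γ^t·E[r] = 1.100263, running G = 5.449716
t=4: π = [0.1989, 0.1934, 0.1719, 0.2327, 0.2031], E[r] = 1.5096, γ^t·E[r] = 0.990477, running G = 6.440193
t=5: π = [0.1989, 0.1934, 0.1719, 0.2327, 0.2031], E[r] = 1.5097, γ^t·E[r] = 0.891483, running G = 7.331677
t=6: π = [0.1989, 0.1934, 0.1719, 0.2327, 0.2031], E[r] = 1.5098, γ^t·E[r] = 0.802347, running G = 8.134024
t=7: π = [0.1989, 0.1934, 0.1719, 0.2327, 0.2031], E[r] = 1.5098, γ^t·E[r] = 0.722115, running G = 8.856140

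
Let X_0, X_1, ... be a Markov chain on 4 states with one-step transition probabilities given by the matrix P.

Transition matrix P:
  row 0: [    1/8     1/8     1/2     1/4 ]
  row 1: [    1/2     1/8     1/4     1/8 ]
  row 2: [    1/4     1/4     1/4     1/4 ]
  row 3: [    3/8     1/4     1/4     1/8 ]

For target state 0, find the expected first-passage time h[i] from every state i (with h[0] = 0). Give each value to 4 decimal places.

h = [0.0000, 2.3925, 3.0280, 2.6916]

First-step conditioning: h[0] = 0; for i ≠ 0, h[i] = 1 + Σ_k P[i][k]·h[k].
  h[1] = 1 + 1/8·h[1] + 1/4·h[2] + 1/8·h[3]
  h[2] = 1 + 1/4·h[1] + 1/4·h[2] + 1/4·h[3]
  h[3] = 1 + 1/4·h[1] + 1/4·h[2] + 1/8·h[3]
Solving the 3×3 linear system over states ≠ 0 gives exactly h = [0, 256/107, 324/107, 288/107] (h[0] = 0 is the target).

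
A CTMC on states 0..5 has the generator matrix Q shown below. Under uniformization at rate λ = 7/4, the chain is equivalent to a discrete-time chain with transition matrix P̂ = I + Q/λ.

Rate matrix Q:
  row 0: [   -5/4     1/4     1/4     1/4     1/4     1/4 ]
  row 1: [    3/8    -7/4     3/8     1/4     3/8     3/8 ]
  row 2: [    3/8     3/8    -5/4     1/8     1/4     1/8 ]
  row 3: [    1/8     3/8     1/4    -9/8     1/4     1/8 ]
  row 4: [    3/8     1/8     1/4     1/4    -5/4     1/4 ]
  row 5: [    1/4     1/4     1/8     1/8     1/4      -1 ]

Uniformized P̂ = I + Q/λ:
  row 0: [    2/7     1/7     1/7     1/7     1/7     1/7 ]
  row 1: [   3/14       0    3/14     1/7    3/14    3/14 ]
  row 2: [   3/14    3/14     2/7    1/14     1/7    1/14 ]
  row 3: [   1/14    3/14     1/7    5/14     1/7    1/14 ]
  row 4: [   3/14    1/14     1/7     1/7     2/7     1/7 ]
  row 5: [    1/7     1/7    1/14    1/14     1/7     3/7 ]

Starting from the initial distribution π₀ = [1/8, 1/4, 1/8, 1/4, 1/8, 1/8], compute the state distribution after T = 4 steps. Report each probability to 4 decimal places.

π = [0.1935, 0.1336, 0.1629, 0.1510, 0.1778, 0.1812]

t=0: π = [0.1250, 0.2500, 0.1250, 0.2500, 0.1250, 0.1250]
t=1: π = [0.1786, 0.1250, 0.1696, 0.1786, 0.1786, 0.1696]
t=2: π = [0.1894, 0.1371, 0.1639, 0.1569, 0.1773, 0.1754]
t=3: π = [0.1929, 0.1335, 0.1635, 0.1522, 0.1780, 0.1798]
t=4: π = [0.1935, 0.1336, 0.1629, 0.1510, 0.1778, 0.1812]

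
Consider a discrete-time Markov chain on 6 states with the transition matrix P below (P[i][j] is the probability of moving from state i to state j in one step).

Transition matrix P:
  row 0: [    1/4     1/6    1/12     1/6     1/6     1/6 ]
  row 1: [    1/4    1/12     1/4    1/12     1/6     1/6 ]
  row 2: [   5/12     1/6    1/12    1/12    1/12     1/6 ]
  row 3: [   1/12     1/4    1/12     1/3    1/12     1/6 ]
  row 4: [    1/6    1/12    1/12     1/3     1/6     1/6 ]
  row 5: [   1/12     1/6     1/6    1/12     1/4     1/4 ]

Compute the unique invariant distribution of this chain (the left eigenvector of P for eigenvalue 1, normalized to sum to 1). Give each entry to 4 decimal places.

π = [0.1966, 0.1561, 0.1245, 0.1850, 0.1560, 0.1818]

Balance equations π_j = Σ_i π_i·P[i][j]:
  π_0 = 1/4·π_0 + 1/4·π_1 + 5/12·π_2 + 1/12·π_3 + 1/6·π_4 + 1/12·π_5
  π_1 = 1/6·π_0 + 1/12·π_1 + 1/6·π_2 + 1/4·π_3 + 1/12·π_4 + 1/6·π_5
  π_2 = 1/12·π_0 + 1/4·π_1 + 1/12·π_2 + 1/12·π_3 + 1/12·π_4 + 1/6·π_5
  π_3 = 1/6·π_0 + 1/12·π_1 + 1/12·π_2 + 1/3·π_3 + 1/3·π_4 + 1/12·π_5
  π_4 = 1/6·π_0 + 1/6·π_1 + 1/12·π_2 + 1/12·π_3 + 1/6·π_4 + 1/4·π_5
  normalize: π_0 + π_1 + π_2 + π_3 + π_4 + π_5 = 1
Solving the linear system gives exactly π = [41521/211178, 32959/211178, 26291/211178, 3551/19198, 16475/105589, 2/11].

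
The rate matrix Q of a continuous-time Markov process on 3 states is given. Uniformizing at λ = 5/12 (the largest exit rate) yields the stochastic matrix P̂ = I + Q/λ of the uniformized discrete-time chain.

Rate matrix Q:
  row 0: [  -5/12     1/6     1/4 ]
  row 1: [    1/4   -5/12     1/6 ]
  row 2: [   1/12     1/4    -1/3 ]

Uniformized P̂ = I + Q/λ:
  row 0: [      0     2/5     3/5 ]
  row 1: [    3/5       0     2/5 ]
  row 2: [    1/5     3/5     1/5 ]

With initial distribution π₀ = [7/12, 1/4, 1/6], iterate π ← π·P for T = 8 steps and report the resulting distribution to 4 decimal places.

π = [0.2797, 0.3399, 0.3804]

t=0: π = [0.5833, 0.2500, 0.1667]
t=1: π = [0.1833, 0.3333, 0.4833]
t=2: π = [0.2967, 0.3633, 0.3400]
t=3: π = [0.2860, 0.3227, 0.3913]
t=4: π = [0.2719, 0.3492, 0.3789]
t=5: π = [0.2853, 0.3361, 0.3786]
t=6: π = [0.2774, 0.3413, 0.3813]
t=7: π = [0.2810, 0.3398, 0.3792]
t=8: π = [0.2797, 0.3399, 0.3804]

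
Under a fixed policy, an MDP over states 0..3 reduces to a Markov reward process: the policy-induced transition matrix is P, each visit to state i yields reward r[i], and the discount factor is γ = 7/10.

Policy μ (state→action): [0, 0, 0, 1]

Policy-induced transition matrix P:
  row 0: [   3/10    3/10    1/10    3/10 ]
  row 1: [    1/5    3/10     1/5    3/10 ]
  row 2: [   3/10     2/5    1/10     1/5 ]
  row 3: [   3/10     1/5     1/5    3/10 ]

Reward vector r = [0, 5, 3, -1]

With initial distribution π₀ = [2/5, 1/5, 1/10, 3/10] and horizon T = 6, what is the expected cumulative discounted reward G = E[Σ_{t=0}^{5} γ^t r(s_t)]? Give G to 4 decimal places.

t=0: π = [0.4000, 0.2000, 0.1000, 0.3000], E[r] = 1.0000, γ^t·E[r] = 1.000000, running G = 1.000000
t=1: π = [0.2800, 0.2800, 0.1500, 0.2900], E[r] = 1.5600, γ^t·E[r] = 1.092000, running G = 2.092000
t=2: π = [0.2720, 0.2860, 0.1570, 0.2850], E[r] = 1.6160, γ^t·E[r] = 0.791840, running G = 2.883840
t=3: π = [0.2714, 0.2872, 0.1571, 0.2843], E[r] = 1.6230, γ^t·E[r] = 0.556689, running G = 3.440529
t=4: π = [0.2713, 0.2873, 0.1572, 0.2843], E[r] = 1.6236, γ^t·E[r] = 0.389817, running G = 3.830346
t=5: π = [0.2713, 0.2873, 0.1572, 0.2843], E[r] = 1.6236, γ^t·E[r] = 0.272881, running G = 4.103227

G = 4.1032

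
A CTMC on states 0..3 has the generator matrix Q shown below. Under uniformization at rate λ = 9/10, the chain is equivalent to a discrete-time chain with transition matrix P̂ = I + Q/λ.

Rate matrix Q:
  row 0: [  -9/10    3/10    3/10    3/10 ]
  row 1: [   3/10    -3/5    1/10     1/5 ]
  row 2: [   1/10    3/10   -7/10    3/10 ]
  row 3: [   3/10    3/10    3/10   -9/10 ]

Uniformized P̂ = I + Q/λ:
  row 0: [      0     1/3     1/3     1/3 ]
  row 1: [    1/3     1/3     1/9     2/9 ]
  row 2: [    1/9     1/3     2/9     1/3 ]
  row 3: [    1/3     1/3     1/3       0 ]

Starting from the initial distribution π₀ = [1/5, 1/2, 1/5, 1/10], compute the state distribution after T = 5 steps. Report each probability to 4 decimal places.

π = [0.2108, 0.3333, 0.2333, 0.2225]

t=0: π = [0.2000, 0.5000, 0.2000, 0.1000]
t=1: π = [0.2222, 0.3333, 0.2000, 0.2444]
t=2: π = [0.2148, 0.3333, 0.2370, 0.2148]
t=3: π = [0.2091, 0.3333, 0.2329, 0.2247]
t=4: π = [0.2119, 0.3333, 0.2334, 0.2214]
t=5: π = [0.2108, 0.3333, 0.2333, 0.2225]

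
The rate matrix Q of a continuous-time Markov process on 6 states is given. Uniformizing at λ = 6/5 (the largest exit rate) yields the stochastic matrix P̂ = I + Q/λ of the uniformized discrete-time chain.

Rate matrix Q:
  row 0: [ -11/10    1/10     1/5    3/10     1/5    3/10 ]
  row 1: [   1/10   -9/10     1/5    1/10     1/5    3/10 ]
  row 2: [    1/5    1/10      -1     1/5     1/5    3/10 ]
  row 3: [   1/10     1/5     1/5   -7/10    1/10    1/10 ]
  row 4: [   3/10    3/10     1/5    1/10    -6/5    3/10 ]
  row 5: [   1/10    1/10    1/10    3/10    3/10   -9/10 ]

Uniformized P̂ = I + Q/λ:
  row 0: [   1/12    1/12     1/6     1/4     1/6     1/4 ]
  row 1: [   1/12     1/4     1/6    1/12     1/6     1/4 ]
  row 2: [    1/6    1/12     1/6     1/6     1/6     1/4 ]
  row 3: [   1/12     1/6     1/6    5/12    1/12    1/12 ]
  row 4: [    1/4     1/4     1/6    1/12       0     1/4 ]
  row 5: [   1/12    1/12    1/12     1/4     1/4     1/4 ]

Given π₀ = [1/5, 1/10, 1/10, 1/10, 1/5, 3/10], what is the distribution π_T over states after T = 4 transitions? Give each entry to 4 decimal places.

π = [0.1194, 0.1510, 0.1489, 0.2265, 0.1419, 0.2123]

t=0: π = [0.2000, 0.1000, 0.1000, 0.1000, 0.2000, 0.3000]
t=1: π = [0.1250, 0.1417, 0.1417, 0.2083, 0.1500, 0.2333]
t=2: π = [0.1201, 0.1493, 0.1472, 0.2243, 0.1438, 0.2153]
t=3: π = [0.1196, 0.1509, 0.1487, 0.2263, 0.1420, 0.2126]
t=4: π = [0.1194, 0.1510, 0.1489, 0.2265, 0.1419, 0.2123]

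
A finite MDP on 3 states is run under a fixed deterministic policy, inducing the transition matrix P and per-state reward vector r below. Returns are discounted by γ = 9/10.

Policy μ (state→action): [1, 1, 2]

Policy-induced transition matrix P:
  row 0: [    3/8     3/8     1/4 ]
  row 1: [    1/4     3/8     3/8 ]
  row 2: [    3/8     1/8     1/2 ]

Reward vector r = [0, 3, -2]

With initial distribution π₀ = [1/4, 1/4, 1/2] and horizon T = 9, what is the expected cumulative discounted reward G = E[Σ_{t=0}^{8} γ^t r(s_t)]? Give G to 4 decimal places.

G = 0.0103

t=0: π = [0.2500, 0.2500, 0.5000], E[r] = -0.2500, γ^t·E[r] = -0.250000, running G = -0.250000
t=1: π = [0.3438, 0.2500, 0.4063], E[r] = -0.0625, γ^t·E[r] = -0.056250, running G = -0.306250
t=2: π = [0.3438, 0.2734, 0.3828], E[r] = 0.0547, γ^t·E[r] = 0.044297, running G = -0.261953
t=3: π = [0.3408, 0.2793, 0.3799], E[r] = 0.0781, γ^t·E[r] = 0.056953, running G = -0.205000
t=4: π = [0.3401, 0.2800, 0.3799], E[r] = 0.0803, γ^t·E[r] = 0.052699, running G = -0.152301
t=5: π = [0.3400, 0.2800, 0.3800], E[r] = 0.0801, γ^t·E[r] = 0.047321, running G = -0.104979
t=6: π = [0.3400, 0.2800, 0.3800], E[r] = 0.0800, γ^t·E[r] = 0.042528, running G = -0.062451
t=7: π = [0.3400, 0.2800, 0.3800], E[r] = 0.0800, γ^t·E[r] = 0.038265, running G = -0.024186
t=8: π = [0.3400, 0.2800, 0.3800], E[r] = 0.0800, γ^t·E[r] = 0.034437, running G = 0.010251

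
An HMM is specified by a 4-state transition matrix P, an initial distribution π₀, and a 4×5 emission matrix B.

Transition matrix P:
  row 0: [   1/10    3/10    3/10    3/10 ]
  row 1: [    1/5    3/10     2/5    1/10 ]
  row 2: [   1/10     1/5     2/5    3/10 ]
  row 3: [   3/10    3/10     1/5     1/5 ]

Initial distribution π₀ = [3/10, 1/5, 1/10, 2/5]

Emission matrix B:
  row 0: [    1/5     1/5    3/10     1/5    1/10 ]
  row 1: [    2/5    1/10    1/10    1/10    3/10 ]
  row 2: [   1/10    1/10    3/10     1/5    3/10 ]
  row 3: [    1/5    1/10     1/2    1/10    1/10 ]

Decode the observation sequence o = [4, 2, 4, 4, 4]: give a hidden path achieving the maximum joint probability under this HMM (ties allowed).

path = [1, 2, 2, 2, 2]

t=0: δ = [3.000e-02, 6.000e-02, 3.000e-02, 4.000e-02]  (obs o_0=4)
t=1: δ = [3.600e-03, 1.800e-03, 7.200e-03, 4.500e-03]  ψ = [1, 1, 1, 0]  (obs o_1=2)
t=2: δ = [1.350e-04, 4.320e-04, 8.640e-04, 2.160e-04]  ψ = [3, 2, 2, 2]  (obs o_2=4)
t=3: δ = [8.640e-06, 5.184e-05, 1.037e-04, 2.592e-05]  ψ = [1, 2, 2, 2]  (obs o_3=4)
t=4: δ = [1.037e-06, 6.221e-06, 1.244e-05, 3.110e-06]  ψ = [1, 2, 2, 2]  (obs o_4=4)
backtrack: best end state = 2; path = [1, 2, 2, 2, 2]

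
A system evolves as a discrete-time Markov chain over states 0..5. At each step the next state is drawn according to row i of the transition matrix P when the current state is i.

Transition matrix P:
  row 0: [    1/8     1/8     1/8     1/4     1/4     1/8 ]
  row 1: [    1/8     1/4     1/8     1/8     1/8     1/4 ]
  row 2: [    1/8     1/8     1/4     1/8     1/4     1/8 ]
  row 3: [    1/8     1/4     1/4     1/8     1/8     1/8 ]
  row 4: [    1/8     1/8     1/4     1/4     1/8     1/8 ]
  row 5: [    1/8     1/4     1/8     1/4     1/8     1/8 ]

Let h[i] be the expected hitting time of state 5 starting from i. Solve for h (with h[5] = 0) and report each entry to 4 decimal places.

First-step conditioning: h[5] = 0; for i ≠ 5, h[i] = 1 + Σ_k P[i][k]·h[k].
  h[0] = 1 + 1/8·h[0] + 1/8·h[1] + 1/8·h[2] + 1/4·h[3] + 1/4·h[4]
  h[1] = 1 + 1/8·h[0] + 1/4·h[1] + 1/8·h[2] + 1/8·h[3] + 1/8·h[4]
  h[2] = 1 + 1/8·h[0] + 1/8·h[1] + 1/4·h[2] + 1/8·h[3] + 1/4·h[4]
  h[3] = 1 + 1/8·h[0] + 1/4·h[1] + 1/4·h[2] + 1/8·h[3] + 1/8·h[4]
  h[4] = 1 + 1/8·h[0] + 1/8·h[1] + 1/4·h[2] + 1/4·h[3] + 1/8·h[4]
Solving the 5×5 linear system over states ≠ 5 gives exactly h = [32696/4777, 28096/4777, 32768/4777, 32192/4777, 32704/4777, 0] (h[5] = 0 is the target).

h = [6.8445, 5.8815, 6.8595, 6.7390, 6.8461, 0.0000]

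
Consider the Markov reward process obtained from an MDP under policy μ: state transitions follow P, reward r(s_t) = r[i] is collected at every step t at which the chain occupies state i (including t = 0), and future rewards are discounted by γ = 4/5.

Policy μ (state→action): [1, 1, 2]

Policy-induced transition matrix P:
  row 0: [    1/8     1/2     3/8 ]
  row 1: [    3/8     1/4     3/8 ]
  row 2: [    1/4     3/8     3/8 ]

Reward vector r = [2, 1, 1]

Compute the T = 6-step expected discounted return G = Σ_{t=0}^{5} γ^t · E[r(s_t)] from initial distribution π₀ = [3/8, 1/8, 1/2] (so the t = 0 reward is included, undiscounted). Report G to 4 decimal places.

t=0: π = [0.3750, 0.1250, 0.5000], E[r] = 1.3750, γ^t·E[r] = 1.375000, running G = 1.375000
t=1: π = [0.2188, 0.4063, 0.3750], E[r] = 1.2188, γ^t·E[r] = 0.975000, running G = 2.350000
t=2: π = [0.2734, 0.3516, 0.3750], E[r] = 1.2734, γ^t·E[r] = 0.815000, running G = 3.165000
t=3: π = [0.2598, 0.3652, 0.3750], E[r] = 1.2598, γ^t·E[r] = 0.645000, running G = 3.810000
t=4: π = [0.2632, 0.3618, 0.3750], E[r] = 1.2632, γ^t·E[r] = 0.517400, running G = 4.327400
t=5: π = [0.2623, 0.3627, 0.3750], E[r] = 1.2623, γ^t·E[r] = 0.413640, running G = 4.741040

G = 4.7410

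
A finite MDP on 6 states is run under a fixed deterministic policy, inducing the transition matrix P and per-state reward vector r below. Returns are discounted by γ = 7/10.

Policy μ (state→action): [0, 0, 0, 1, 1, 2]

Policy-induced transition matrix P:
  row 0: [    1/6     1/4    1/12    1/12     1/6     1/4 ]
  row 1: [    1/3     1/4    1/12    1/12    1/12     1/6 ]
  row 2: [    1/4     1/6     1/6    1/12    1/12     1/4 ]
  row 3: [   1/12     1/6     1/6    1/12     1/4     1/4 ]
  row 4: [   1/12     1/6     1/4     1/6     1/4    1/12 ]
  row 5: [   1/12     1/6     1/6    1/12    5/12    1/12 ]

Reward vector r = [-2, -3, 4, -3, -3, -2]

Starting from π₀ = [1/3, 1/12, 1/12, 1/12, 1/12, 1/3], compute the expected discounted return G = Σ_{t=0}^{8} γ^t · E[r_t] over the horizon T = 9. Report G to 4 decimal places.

t=0: π = [0.3333, 0.0833, 0.0833, 0.0833, 0.0833, 0.3333], E[r] = -1.7500, γ^t·E[r] = -1.750000, running G = -1.750000
t=1: π = [0.1458, 0.2014, 0.1389, 0.0903, 0.2500, 0.1736], E[r] = -1.7083, γ^t·E[r] = -1.195833, running G = -2.945833
t=2: π = [0.1690, 0.1956, 0.1586, 0.1042, 0.2101, 0.1626], E[r] = -1.5584, γ^t·E[r] = -0.763640, running G = -3.709473
t=3: π = [0.1727, 0.1970, 0.1538, 0.1008, 0.2040, 0.1716], E[r] = -1.5791, γ^t·E[r] = -0.541644, running G = -4.251118
t=4: π = [0.1726, 0.1975, 0.1529, 0.1003, 0.2057, 0.1710], E[r] = -1.5864, γ^t·E[r] = -0.380905, running G = -4.632023
t=5: π = [0.1726, 0.1975, 0.1530, 0.1005, 0.2057, 0.1708], E[r] = -1.5859, γ^t·E[r] = -0.266542, running G = -4.898565
t=6: π = [0.1726, 0.1975, 0.1530, 0.1005, 0.2057, 0.1708], E[r] = -1.5858, γ^t·E[r] = -0.186571, running G = -5.085135
t=7: π = [0.1726, 0.1975, 0.1530, 0.1005, 0.2057, 0.1708], E[r] = -1.5859, γ^t·E[r] = -0.130603, running G = -5.215738
t=8: π = [0.1726, 0.1975, 0.1530, 0.1005, 0.2057, 0.1708], E[r] = -1.5859, γ^t·E[r] = -0.091422, running G = -5.307160

G = -5.3072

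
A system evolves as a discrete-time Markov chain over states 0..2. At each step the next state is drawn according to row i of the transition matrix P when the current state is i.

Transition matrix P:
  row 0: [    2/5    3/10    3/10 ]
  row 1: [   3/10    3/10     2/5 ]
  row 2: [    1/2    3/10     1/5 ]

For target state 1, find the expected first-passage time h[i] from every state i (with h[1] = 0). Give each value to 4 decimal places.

First-step conditioning: h[1] = 0; for i ≠ 1, h[i] = 1 + Σ_k P[i][k]·h[k].
  h[0] = 1 + 2/5·h[0] + 3/10·h[2]
  h[2] = 1 + 1/2·h[0] + 1/5·h[2]
Solving the 2×2 linear system over states ≠ 1 gives exactly h = [10/3, 0, 10/3] (h[1] = 0 is the target).

h = [3.3333, 0.0000, 3.3333]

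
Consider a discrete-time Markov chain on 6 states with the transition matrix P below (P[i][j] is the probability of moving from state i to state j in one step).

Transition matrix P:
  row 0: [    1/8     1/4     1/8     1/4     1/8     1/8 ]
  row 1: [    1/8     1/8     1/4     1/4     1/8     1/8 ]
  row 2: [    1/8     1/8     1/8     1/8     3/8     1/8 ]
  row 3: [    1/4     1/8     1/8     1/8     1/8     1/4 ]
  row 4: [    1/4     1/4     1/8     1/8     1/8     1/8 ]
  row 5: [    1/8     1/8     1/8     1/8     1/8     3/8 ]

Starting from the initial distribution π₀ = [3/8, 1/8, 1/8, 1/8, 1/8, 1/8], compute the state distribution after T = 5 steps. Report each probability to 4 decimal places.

π = [0.1660, 0.1659, 0.1458, 0.1665, 0.1614, 0.1944]

t=0: π = [0.3750, 0.1250, 0.1250, 0.1250, 0.1250, 0.1250]
t=1: π = [0.1563, 0.1875, 0.1406, 0.1875, 0.1563, 0.1719]
t=2: π = [0.1680, 0.1641, 0.1484, 0.1680, 0.1602, 0.1914]
t=3: π = [0.1660, 0.1660, 0.1455, 0.1665, 0.1621, 0.1938]
t=4: π = [0.1661, 0.1660, 0.1458, 0.1665, 0.1614, 0.1943]
t=5: π = [0.1660, 0.1659, 0.1458, 0.1665, 0.1614, 0.1944]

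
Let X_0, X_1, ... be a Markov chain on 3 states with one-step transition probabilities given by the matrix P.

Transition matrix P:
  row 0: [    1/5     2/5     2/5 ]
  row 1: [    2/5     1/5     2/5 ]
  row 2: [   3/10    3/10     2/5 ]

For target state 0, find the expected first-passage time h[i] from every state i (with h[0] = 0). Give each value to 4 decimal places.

h = [0.0000, 2.7778, 3.0556]

First-step conditioning: h[0] = 0; for i ≠ 0, h[i] = 1 + Σ_k P[i][k]·h[k].
  h[1] = 1 + 1/5·h[1] + 2/5·h[2]
  h[2] = 1 + 3/10·h[1] + 2/5·h[2]
Solving the 2×2 linear system over states ≠ 0 gives exactly h = [0, 25/9, 55/18] (h[0] = 0 is the target).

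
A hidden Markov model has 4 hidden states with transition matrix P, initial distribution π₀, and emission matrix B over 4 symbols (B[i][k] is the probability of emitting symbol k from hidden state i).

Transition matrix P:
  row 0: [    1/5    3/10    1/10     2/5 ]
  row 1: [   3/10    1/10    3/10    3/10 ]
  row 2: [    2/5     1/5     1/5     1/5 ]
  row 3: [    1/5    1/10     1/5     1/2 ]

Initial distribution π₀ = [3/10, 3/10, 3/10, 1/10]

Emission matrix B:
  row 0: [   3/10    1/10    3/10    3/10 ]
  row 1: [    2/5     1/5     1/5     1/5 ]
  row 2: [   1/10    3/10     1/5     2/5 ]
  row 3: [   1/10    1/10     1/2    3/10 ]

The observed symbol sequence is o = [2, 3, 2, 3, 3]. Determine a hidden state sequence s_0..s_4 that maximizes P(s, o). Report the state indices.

path = [0, 3, 3, 3, 3]

t=0: δ = [9.000e-02, 6.000e-02, 6.000e-02, 5.000e-02]  (obs o_0=2)
t=1: δ = [7.200e-03, 5.400e-03, 7.200e-03, 1.080e-02]  ψ = [2, 0, 1, 0]  (obs o_1=3)
t=2: δ = [8.640e-04, 4.320e-04, 4.320e-04, 2.700e-03]  ψ = [2, 0, 3, 3]  (obs o_2=2)
t=3: δ = [1.620e-04, 5.400e-05, 2.160e-04, 4.050e-04]  ψ = [3, 3, 3, 3]  (obs o_3=3)
t=4: δ = [2.592e-05, 9.720e-06, 3.240e-05, 6.075e-05]  ψ = [2, 0, 3, 3]  (obs o_4=3)
backtrack: best end state = 3; path = [0, 3, 3, 3, 3]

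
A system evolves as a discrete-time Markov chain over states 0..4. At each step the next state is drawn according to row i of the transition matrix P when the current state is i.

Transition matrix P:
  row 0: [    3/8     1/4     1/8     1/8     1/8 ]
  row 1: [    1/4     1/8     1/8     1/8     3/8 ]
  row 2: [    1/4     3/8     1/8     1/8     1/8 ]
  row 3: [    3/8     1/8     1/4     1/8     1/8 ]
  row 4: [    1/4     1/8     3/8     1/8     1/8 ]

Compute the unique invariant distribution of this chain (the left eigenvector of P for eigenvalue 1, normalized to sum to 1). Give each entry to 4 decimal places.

Balance equations π_j = Σ_i π_i·P[i][j]:
  π_0 = 3/8·π_0 + 1/4·π_1 + 1/4·π_2 + 3/8·π_3 + 1/4·π_4
  π_1 = 1/4·π_0 + 1/8·π_1 + 3/8·π_2 + 1/8·π_3 + 1/8·π_4
  π_2 = 1/8·π_0 + 1/8·π_1 + 1/8·π_2 + 1/4·π_3 + 3/8·π_4
  π_3 = 1/8·π_0 + 1/8·π_1 + 1/8·π_2 + 1/8·π_3 + 1/8·π_4
  normalize: π_0 + π_1 + π_2 + π_3 + π_4 = 1
Solving the linear system gives exactly π = [17/56, 41/196, 145/784, 1/8, 139/784].

π = [0.3036, 0.2092, 0.1849, 0.1250, 0.1773]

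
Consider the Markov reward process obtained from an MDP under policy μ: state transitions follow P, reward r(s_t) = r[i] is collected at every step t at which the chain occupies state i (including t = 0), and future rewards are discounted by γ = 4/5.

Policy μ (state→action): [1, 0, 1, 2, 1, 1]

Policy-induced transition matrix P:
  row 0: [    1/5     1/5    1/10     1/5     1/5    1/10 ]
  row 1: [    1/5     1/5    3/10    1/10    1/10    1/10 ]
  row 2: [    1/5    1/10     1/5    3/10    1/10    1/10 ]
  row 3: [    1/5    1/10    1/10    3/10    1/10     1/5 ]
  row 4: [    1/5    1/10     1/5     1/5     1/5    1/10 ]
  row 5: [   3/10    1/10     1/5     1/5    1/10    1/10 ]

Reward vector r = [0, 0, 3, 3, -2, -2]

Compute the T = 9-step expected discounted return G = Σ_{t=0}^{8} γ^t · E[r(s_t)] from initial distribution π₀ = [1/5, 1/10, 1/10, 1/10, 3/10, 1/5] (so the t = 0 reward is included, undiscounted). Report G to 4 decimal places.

G = 1.8208

t=0: π = [0.2000, 0.1000, 0.1000, 0.1000, 0.3000, 0.2000], E[r] = -0.4000, γ^t·E[r] = -0.400000, running G = -0.400000
t=1: π = [0.2200, 0.1300, 0.1800, 0.2100, 0.1500, 0.1100], E[r] = 0.6500, γ^t·E[r] = 0.520000, running G = 0.120000
t=2: π = [0.2110, 0.1350, 0.1700, 0.2260, 0.1370, 0.1210], E[r] = 0.6720, γ^t·E[r] = 0.430080, running G = 0.550080
t=3: π = [0.2121, 0.1346, 0.1698, 0.2261, 0.1348, 0.1226], E[r] = 0.6729, γ^t·E[r] = 0.344525, running G = 0.894605
t=4: π = [0.2123, 0.1347, 0.1696, 0.2261, 0.1347, 0.1226], E[r] = 0.6727, γ^t·E[r] = 0.275542, running G = 1.170147
t=5: π = [0.2123, 0.1347, 0.1696, 0.2261, 0.1347, 0.1226], E[r] = 0.6726, γ^t·E[r] = 0.220397, running G = 1.390544
t=6: π = [0.2123, 0.1347, 0.1696, 0.2261, 0.1347, 0.1226], E[r] = 0.6726, γ^t·E[r] = 0.176317, running G = 1.566861
t=7: π = [0.2123, 0.1347, 0.1696, 0.2261, 0.1347, 0.1226], E[r] = 0.6726, γ^t·E[r] = 0.141054, running G = 1.707915
t=8: π = [0.2123, 0.1347, 0.1696, 0.2261, 0.1347, 0.1226], E[r] = 0.6726, γ^t·E[r] = 0.112843, running G = 1.820759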